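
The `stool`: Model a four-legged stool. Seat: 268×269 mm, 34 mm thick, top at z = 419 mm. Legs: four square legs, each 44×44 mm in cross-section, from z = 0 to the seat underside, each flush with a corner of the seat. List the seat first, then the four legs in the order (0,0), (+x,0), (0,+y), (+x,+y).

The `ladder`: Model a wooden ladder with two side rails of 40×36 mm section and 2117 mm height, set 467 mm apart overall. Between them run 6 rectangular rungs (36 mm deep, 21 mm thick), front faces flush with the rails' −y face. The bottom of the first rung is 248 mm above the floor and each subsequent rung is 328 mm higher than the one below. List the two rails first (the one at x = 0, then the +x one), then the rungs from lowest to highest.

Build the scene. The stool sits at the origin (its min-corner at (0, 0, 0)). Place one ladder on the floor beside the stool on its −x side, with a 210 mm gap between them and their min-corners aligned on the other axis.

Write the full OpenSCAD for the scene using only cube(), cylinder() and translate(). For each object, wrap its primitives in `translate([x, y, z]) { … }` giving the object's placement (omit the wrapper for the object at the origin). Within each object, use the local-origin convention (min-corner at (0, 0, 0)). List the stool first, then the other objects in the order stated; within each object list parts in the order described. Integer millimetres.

translate([0, 0, 385]) cube([268, 269, 34]);
cube([44, 44, 385]);
translate([224, 0, 0]) cube([44, 44, 385]);
translate([0, 225, 0]) cube([44, 44, 385]);
translate([224, 225, 0]) cube([44, 44, 385]);
translate([-677, 0, 0]) {
  cube([40, 36, 2117]);
  translate([427, 0, 0]) cube([40, 36, 2117]);
  translate([40, 0, 248]) cube([387, 36, 21]);
  translate([40, 0, 576]) cube([387, 36, 21]);
  translate([40, 0, 904]) cube([387, 36, 21]);
  translate([40, 0, 1232]) cube([387, 36, 21]);
  translate([40, 0, 1560]) cube([387, 36, 21]);
  translate([40, 0, 1888]) cube([387, 36, 21]);
}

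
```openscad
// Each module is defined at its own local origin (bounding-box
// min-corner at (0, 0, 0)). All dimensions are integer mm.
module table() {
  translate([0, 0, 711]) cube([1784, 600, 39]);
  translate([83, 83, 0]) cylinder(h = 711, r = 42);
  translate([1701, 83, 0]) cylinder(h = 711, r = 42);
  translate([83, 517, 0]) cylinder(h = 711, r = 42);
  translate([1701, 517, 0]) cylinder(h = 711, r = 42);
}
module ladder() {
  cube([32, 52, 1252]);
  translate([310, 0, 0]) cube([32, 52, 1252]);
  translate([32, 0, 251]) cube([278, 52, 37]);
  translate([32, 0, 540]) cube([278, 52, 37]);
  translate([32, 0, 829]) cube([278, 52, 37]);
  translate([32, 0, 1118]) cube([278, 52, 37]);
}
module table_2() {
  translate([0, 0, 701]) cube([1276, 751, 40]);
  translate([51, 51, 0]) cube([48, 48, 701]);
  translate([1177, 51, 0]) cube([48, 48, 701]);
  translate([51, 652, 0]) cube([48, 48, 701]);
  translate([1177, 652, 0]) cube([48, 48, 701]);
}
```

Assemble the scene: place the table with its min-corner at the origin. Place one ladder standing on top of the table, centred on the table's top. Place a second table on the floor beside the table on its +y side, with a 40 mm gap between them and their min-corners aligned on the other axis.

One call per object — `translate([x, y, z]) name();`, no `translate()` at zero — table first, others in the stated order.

table();
translate([721, 274, 750]) ladder();
translate([0, 640, 0]) table_2();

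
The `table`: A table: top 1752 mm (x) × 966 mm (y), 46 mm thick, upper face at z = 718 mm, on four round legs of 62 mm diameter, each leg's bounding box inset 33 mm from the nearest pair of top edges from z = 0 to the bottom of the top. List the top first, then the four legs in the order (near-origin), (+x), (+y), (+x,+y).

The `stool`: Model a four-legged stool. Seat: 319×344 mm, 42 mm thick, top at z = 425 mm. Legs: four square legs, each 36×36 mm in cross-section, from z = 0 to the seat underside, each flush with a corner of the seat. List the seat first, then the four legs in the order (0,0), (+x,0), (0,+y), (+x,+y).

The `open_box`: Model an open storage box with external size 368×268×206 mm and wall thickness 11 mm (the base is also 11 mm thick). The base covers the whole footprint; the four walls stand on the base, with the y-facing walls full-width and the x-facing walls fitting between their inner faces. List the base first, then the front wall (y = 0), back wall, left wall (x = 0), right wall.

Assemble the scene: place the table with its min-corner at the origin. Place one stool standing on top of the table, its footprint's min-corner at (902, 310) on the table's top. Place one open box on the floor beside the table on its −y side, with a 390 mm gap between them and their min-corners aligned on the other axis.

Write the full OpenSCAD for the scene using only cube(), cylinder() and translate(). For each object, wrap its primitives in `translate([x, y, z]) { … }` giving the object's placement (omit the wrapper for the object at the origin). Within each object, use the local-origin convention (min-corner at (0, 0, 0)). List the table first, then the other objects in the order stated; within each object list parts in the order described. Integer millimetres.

translate([0, 0, 672]) cube([1752, 966, 46]);
translate([64, 64, 0]) cylinder(h = 672, r = 31);
translate([1688, 64, 0]) cylinder(h = 672, r = 31);
translate([64, 902, 0]) cylinder(h = 672, r = 31);
translate([1688, 902, 0]) cylinder(h = 672, r = 31);
translate([902, 310, 718]) {
  translate([0, 0, 383]) cube([319, 344, 42]);
  cube([36, 36, 383]);
  translate([283, 0, 0]) cube([36, 36, 383]);
  translate([0, 308, 0]) cube([36, 36, 383]);
  translate([283, 308, 0]) cube([36, 36, 383]);
}
translate([0, -658, 0]) {
  cube([368, 268, 11]);
  translate([0, 0, 11]) cube([368, 11, 195]);
  translate([0, 257, 11]) cube([368, 11, 195]);
  translate([0, 11, 11]) cube([11, 246, 195]);
  translate([357, 11, 11]) cube([11, 246, 195]);
}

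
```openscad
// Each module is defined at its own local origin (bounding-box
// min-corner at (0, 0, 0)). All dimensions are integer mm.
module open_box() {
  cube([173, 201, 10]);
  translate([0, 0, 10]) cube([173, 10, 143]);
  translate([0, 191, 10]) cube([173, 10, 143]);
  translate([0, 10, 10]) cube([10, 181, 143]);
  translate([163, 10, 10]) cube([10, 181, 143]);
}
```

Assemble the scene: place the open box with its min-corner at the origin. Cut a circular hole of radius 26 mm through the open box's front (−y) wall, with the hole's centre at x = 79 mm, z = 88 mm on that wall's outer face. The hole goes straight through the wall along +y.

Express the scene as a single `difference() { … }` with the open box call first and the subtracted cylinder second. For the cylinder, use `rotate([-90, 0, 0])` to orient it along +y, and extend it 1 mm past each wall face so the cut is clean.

difference() {
  open_box();
  translate([79, -1, 88]) rotate([-90, 0, 0]) cylinder(h = 12, r = 26);
}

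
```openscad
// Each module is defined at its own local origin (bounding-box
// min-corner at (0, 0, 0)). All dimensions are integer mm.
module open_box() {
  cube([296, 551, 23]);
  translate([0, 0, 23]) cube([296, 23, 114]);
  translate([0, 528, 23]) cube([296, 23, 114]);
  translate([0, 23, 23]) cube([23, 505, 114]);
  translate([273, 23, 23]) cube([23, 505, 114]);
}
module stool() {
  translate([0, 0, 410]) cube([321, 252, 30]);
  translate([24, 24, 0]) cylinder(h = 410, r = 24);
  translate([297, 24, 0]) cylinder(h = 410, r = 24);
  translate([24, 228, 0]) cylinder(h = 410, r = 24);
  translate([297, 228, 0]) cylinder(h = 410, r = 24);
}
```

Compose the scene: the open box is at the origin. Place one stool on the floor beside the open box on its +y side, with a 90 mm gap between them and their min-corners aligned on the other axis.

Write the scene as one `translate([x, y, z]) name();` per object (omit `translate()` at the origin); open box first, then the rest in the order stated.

open_box();
translate([0, 641, 0]) stool();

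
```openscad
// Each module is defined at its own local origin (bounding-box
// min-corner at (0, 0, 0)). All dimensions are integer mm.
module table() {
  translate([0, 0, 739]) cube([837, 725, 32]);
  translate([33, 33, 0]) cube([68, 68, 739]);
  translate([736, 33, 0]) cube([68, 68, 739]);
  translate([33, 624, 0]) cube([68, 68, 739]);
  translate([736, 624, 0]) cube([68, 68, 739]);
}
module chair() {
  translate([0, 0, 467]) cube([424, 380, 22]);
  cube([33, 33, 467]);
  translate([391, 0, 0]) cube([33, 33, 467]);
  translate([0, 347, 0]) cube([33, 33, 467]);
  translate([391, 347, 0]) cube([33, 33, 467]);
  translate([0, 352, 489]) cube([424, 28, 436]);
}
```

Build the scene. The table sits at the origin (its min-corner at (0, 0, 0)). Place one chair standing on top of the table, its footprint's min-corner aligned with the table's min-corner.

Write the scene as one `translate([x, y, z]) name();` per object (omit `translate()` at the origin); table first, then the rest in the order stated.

table();
translate([0, 0, 771]) chair();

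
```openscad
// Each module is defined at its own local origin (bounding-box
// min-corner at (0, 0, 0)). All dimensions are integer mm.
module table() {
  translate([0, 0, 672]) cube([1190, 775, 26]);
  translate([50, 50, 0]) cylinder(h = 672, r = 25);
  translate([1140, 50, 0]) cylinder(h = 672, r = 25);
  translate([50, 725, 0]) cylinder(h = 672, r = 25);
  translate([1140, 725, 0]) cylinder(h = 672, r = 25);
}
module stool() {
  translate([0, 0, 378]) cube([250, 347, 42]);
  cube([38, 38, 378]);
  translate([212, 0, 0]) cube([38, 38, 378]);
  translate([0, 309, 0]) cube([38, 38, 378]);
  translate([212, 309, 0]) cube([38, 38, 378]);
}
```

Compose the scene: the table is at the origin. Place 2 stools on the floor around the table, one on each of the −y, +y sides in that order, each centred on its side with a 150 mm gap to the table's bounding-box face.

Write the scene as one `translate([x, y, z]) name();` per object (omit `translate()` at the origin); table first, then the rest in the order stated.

table();
translate([470, -497, 0]) stool();
translate([470, 925, 0]) stool();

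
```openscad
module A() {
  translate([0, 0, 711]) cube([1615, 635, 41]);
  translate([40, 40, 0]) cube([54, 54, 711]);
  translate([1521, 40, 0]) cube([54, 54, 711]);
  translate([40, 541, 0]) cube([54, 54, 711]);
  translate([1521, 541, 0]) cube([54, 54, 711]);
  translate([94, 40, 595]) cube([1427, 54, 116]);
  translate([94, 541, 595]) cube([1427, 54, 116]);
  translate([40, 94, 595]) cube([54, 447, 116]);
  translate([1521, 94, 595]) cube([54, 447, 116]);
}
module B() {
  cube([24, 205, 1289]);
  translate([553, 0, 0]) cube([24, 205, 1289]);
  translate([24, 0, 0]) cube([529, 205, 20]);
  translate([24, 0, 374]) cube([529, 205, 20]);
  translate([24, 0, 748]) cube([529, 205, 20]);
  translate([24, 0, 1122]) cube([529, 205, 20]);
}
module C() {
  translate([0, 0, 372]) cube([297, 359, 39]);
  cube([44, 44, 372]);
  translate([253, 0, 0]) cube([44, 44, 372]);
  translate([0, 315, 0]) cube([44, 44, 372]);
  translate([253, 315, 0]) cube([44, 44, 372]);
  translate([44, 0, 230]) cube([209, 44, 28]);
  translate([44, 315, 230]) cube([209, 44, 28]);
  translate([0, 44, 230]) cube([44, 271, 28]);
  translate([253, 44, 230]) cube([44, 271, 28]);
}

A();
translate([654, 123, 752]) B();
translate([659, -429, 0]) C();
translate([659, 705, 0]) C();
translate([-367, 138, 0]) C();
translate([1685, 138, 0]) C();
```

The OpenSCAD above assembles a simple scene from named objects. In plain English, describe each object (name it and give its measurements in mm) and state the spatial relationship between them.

A is a table with a 1615×635 mm rectangular top, 41 mm thick, top surface at z = 752 mm, supported by four 54×54 mm square legs, each inset 40 mm from the nearest pair of top edges, running from the floor. Four apron rails, 54 mm thick and 116 mm tall, run between adjacent legs with their top edges flush with the underside of the top and their outer faces flush with the legs' outer faces.

B is a bookshelf 577 mm wide overall, 205 mm deep and 1289 mm tall. The two sides are 24 mm thick vertical panels. 4 horizontal shelves of 20 mm thickness span between the inner faces of the sides; the lowest shelf sits on the floor and shelves are stacked with a clear vertical gap of 354 mm between each pair.

C is a four-legged stool. The seat is 297×359 mm, 39 mm thick, top at z = 411 mm. It stands on four square legs, each 44×44 mm in cross-section, from z = 0 to the seat underside, each flush with a corner of the seat. Four stretchers, 44 mm wide and 28 mm tall, connect adjacent legs with their undersides at z = 230 mm, each running between the inner faces of the legs it joins and aligned with the legs' outer faces on the other axis.

The bookshelf is on top of the table. Four stools sit around the table at the −y, +y, −x, +x sides.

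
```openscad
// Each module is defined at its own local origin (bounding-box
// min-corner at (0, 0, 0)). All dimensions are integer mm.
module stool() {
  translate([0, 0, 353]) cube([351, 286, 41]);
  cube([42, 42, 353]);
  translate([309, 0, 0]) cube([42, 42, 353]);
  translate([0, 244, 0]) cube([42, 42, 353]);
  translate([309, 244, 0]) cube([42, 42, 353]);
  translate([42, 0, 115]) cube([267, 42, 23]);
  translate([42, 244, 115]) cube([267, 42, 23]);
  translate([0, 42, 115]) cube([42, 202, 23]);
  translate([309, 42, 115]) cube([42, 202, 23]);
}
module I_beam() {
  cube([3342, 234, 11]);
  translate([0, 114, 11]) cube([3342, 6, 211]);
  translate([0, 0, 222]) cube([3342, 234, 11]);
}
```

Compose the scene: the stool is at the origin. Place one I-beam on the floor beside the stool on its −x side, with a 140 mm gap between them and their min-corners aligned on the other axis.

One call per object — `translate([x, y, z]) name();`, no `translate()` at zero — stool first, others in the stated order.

stool();
translate([-3482, 0, 0]) I_beam();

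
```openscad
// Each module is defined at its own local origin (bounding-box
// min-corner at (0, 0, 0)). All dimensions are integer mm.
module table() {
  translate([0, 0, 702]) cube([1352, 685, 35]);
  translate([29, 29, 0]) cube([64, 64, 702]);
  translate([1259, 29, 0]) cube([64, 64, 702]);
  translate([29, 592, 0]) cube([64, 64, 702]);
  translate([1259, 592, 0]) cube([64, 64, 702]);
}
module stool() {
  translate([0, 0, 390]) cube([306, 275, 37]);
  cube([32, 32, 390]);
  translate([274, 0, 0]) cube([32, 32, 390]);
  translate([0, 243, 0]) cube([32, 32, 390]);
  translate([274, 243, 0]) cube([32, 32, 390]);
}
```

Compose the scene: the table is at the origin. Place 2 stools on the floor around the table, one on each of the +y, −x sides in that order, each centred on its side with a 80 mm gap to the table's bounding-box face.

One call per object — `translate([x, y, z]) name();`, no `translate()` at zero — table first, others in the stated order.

table();
translate([523, 765, 0]) stool();
translate([-386, 205, 0]) stool();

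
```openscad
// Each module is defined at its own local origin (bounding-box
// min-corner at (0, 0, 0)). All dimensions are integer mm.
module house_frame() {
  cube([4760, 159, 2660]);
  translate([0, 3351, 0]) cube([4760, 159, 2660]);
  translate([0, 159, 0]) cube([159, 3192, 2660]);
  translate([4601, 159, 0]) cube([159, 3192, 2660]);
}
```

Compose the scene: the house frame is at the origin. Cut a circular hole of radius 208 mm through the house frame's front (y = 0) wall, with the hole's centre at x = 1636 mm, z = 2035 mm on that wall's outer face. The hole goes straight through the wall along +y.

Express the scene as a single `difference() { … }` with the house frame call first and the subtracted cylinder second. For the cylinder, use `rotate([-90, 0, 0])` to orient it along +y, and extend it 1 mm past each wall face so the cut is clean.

difference() {
  house_frame();
  translate([1636, -1, 2035]) rotate([-90, 0, 0]) cylinder(h = 161, r = 208);
}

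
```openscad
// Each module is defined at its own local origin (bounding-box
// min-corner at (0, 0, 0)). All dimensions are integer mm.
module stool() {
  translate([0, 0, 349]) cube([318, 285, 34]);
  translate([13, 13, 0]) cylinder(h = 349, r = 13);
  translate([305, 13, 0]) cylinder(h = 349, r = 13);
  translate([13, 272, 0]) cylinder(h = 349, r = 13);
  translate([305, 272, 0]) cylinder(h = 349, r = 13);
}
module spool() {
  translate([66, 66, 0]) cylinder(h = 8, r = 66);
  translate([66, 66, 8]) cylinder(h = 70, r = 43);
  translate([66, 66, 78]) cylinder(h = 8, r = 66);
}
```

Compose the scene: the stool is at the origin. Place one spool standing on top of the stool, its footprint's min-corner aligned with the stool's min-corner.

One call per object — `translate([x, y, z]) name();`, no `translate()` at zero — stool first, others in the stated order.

stool();
translate([0, 0, 383]) spool();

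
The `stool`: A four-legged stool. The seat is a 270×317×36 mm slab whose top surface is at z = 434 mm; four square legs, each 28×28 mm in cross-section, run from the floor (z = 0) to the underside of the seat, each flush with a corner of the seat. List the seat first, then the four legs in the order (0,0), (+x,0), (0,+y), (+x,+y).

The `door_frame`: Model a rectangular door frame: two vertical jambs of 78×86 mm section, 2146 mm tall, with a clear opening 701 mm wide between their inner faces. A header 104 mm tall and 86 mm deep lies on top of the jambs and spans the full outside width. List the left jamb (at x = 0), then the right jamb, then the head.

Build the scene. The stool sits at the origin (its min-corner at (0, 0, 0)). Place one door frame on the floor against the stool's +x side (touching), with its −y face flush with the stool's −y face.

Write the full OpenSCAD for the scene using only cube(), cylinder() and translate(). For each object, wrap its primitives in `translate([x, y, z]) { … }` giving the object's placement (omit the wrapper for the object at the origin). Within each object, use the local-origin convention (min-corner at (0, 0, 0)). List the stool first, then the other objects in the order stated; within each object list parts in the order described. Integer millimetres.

translate([0, 0, 398]) cube([270, 317, 36]);
cube([28, 28, 398]);
translate([242, 0, 0]) cube([28, 28, 398]);
translate([0, 289, 0]) cube([28, 28, 398]);
translate([242, 289, 0]) cube([28, 28, 398]);
translate([270, 0, 0]) {
  cube([78, 86, 2146]);
  translate([779, 0, 0]) cube([78, 86, 2146]);
  translate([0, 0, 2146]) cube([857, 86, 104]);
}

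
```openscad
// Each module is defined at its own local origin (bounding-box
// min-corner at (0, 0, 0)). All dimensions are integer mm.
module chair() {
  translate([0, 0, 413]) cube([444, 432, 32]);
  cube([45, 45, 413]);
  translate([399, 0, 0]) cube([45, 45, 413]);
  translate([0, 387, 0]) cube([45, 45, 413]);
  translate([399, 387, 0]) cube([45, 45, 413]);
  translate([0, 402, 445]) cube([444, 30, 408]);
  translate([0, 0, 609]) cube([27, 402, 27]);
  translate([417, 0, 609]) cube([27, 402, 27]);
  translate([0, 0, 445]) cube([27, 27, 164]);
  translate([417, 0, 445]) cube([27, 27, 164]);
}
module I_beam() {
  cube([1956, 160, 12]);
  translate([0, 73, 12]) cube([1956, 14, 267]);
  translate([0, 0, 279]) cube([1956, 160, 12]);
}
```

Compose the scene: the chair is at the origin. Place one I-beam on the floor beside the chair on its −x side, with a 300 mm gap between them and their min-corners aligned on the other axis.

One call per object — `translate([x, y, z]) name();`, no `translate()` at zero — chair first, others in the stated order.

chair();
translate([-2256, 0, 0]) I_beam();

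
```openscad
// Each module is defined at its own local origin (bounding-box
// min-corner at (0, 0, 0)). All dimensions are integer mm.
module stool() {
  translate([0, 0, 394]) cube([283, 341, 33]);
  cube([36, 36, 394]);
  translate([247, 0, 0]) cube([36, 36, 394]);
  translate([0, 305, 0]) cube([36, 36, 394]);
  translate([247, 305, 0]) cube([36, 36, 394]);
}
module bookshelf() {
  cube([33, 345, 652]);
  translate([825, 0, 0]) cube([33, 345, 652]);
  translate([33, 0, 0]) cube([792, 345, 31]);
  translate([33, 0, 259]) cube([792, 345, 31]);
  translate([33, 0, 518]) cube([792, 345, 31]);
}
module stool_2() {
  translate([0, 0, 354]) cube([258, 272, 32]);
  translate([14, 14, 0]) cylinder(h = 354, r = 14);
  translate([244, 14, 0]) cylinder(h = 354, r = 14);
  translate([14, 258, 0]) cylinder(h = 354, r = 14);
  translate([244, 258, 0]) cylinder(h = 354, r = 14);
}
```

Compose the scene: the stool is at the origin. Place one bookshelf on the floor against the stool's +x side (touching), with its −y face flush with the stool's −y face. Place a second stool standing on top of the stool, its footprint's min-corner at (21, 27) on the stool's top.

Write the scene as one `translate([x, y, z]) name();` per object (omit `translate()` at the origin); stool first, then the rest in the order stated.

stool();
translate([283, 0, 0]) bookshelf();
translate([21, 27, 427]) stool_2();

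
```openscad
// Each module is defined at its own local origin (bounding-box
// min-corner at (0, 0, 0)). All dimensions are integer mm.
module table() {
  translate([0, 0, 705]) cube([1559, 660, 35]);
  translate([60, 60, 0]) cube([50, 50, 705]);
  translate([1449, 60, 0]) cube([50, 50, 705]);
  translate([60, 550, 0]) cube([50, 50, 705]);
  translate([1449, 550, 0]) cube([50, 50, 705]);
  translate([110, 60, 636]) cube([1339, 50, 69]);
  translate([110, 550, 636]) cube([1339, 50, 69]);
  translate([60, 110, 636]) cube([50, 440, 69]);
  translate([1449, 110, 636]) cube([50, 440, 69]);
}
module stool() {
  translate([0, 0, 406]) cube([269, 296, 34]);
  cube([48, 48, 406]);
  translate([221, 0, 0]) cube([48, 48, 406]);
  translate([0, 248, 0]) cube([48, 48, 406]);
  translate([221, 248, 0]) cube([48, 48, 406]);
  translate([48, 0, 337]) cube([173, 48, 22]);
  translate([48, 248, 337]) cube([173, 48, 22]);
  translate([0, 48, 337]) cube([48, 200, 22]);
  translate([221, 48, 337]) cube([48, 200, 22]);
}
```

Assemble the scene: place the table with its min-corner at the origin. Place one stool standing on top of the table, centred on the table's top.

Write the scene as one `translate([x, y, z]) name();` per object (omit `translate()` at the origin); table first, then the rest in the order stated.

table();
translate([645, 182, 740]) stool();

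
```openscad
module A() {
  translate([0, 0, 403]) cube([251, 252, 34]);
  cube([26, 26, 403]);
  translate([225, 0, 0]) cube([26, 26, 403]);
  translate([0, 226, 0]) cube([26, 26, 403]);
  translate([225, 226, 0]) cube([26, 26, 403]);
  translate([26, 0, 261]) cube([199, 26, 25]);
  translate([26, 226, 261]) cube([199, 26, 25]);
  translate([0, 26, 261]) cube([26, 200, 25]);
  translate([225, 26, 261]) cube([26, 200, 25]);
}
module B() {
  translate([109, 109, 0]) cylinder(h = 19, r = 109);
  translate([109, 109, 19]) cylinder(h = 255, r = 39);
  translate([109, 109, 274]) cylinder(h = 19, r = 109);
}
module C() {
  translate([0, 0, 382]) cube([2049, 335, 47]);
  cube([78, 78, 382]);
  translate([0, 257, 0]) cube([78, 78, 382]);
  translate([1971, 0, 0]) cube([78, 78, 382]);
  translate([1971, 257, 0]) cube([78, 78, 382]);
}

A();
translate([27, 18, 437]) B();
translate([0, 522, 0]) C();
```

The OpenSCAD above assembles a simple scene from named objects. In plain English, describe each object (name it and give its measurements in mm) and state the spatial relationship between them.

A is a four-legged stool. The seat is 251×252 mm, 34 mm thick, top at z = 437 mm. It stands on four square legs, each 26×26 mm in cross-section, from z = 0 to the seat underside, each flush with a corner of the seat. Four stretchers, 26 mm wide and 25 mm tall, connect adjacent legs with their undersides at z = 261 mm, each running between the inner faces of the legs it joins and aligned with the legs' outer faces on the other axis.

B is a spool: two coaxial disc flanges of radius 109 mm and thickness 19 mm, joined by a core cylinder of radius 39 mm and height 255 mm. The lower flange rests on z = 0 and the three cylinders share a vertical axis.

C is a long wooden bench with a 2049 mm (x) × 335 mm (y) seat, 47 mm thick, its top surface 429 mm above the floor. Four 78 mm square legs at the seat corners, flush with the edges, run from z = 0 to the seat underside.

The spool is on top of the stool. The bench is on the floor beside the stool on its +y side.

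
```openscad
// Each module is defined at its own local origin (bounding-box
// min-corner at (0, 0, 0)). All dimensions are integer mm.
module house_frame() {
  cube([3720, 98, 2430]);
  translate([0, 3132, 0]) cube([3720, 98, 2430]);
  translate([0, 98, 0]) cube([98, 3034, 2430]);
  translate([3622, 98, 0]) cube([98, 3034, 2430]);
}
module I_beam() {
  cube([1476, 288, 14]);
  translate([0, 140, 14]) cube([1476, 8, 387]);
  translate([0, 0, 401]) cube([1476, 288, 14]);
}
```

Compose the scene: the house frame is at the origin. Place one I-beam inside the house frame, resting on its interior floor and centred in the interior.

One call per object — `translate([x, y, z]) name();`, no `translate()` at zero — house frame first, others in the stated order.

house_frame();
translate([1122, 1471, 0]) I_beam();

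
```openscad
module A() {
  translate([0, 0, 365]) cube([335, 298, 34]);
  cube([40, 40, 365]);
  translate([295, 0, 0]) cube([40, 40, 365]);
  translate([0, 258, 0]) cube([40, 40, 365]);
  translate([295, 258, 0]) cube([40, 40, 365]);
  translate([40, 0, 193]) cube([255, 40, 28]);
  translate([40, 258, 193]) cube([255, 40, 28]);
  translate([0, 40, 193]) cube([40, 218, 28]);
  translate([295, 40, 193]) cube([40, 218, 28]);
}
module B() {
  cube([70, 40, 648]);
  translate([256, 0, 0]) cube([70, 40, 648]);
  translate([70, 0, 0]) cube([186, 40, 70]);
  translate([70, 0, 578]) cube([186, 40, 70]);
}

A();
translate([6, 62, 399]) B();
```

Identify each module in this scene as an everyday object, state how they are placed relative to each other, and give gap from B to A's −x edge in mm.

The picture frame's min-x is at 6; the stool's min-x is 0; gap = 6 mm.

A is a stool. B is a picture frame. The picture frame is on top of the stool. The gap from the picture frame to the stool's −x edge is 6 mm.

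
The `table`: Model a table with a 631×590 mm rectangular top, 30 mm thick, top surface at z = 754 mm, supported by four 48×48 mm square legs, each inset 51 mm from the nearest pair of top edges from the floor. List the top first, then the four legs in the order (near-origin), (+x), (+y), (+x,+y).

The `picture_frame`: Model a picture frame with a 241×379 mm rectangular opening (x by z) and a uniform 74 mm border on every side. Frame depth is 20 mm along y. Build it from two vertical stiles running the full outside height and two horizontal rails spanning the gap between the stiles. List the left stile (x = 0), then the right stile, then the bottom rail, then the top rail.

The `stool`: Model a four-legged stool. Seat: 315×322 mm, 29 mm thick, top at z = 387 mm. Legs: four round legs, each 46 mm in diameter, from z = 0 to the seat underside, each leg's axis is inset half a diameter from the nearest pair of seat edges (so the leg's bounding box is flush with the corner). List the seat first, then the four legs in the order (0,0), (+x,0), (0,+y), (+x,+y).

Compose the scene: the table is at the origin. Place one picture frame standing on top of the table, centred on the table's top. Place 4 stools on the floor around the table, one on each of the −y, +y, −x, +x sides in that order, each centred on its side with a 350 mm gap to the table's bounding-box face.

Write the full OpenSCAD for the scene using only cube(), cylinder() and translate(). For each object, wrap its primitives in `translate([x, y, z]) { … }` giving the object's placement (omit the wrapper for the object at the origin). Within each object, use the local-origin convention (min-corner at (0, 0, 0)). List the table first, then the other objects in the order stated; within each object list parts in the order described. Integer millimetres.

translate([0, 0, 724]) cube([631, 590, 30]);
translate([51, 51, 0]) cube([48, 48, 724]);
translate([532, 51, 0]) cube([48, 48, 724]);
translate([51, 491, 0]) cube([48, 48, 724]);
translate([532, 491, 0]) cube([48, 48, 724]);
translate([121, 285, 754]) {
  cube([74, 20, 527]);
  translate([315, 0, 0]) cube([74, 20, 527]);
  translate([74, 0, 0]) cube([241, 20, 74]);
  translate([74, 0, 453]) cube([241, 20, 74]);
}
translate([158, -672, 0]) {
  translate([0, 0, 358]) cube([315, 322, 29]);
  translate([23, 23, 0]) cylinder(h = 358, r = 23);
  translate([292, 23, 0]) cylinder(h = 358, r = 23);
  translate([23, 299, 0]) cylinder(h = 358, r = 23);
  translate([292, 299, 0]) cylinder(h = 358, r = 23);
}
translate([158, 940, 0]) {
  translate([0, 0, 358]) cube([315, 322, 29]);
  translate([23, 23, 0]) cylinder(h = 358, r = 23);
  translate([292, 23, 0]) cylinder(h = 358, r = 23);
  translate([23, 299, 0]) cylinder(h = 358, r = 23);
  translate([292, 299, 0]) cylinder(h = 358, r = 23);
}
translate([-665, 134, 0]) {
  translate([0, 0, 358]) cube([315, 322, 29]);
  translate([23, 23, 0]) cylinder(h = 358, r = 23);
  translate([292, 23, 0]) cylinder(h = 358, r = 23);
  translate([23, 299, 0]) cylinder(h = 358, r = 23);
  translate([292, 299, 0]) cylinder(h = 358, r = 23);
}
translate([981, 134, 0]) {
  translate([0, 0, 358]) cube([315, 322, 29]);
  translate([23, 23, 0]) cylinder(h = 358, r = 23);
  translate([292, 23, 0]) cylinder(h = 358, r = 23);
  translate([23, 299, 0]) cylinder(h = 358, r = 23);
  translate([292, 299, 0]) cylinder(h = 358, r = 23);
}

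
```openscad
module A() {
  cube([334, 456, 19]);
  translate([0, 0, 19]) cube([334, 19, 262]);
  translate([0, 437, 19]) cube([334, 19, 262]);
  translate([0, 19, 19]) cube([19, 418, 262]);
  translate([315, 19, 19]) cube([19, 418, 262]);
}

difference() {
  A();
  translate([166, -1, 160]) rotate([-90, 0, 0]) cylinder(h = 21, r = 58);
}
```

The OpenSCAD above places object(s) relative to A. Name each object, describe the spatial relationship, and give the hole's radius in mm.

The subtracted cylinder has r = 58 mm.

A is an open box. The open box has a circular hole through its front wall. The hole's radius is 58 mm.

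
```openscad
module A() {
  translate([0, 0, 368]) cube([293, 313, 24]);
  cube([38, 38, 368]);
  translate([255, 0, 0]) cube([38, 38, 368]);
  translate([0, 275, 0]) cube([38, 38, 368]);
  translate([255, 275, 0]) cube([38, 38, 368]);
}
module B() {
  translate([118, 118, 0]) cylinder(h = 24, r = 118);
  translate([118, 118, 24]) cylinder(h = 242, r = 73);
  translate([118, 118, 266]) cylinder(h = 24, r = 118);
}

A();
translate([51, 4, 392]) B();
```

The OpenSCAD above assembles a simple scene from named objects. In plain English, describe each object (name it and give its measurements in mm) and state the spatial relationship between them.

A is a four-legged stool. The seat is 293×313 mm, 24 mm thick, top at z = 392 mm. It stands on four square legs, each 38×38 mm in cross-section, from z = 0 to the seat underside, each flush with a corner of the seat.

B is a spool: two coaxial disc flanges of radius 118 mm and thickness 24 mm, joined by a core cylinder of radius 73 mm and height 242 mm. The lower flange rests on z = 0 and the three cylinders share a vertical axis.

The spool is on top of the stool.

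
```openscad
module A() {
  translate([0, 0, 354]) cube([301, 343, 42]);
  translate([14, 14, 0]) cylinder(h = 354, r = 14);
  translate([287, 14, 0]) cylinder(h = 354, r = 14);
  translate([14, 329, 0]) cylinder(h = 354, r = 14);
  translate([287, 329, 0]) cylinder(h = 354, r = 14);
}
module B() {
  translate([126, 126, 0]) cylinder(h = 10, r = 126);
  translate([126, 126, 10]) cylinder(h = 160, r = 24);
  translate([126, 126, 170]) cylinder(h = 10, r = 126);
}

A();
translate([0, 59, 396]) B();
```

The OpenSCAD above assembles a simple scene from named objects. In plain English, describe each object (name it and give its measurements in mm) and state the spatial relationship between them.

A is a simple wooden stool: a rectangular seat 301 mm (x) by 343 mm (y), 42 mm thick, top face at z = 396 mm, on four round legs, each 28 mm in diameter. The legs rest on z = 0, each leg's axis is inset half a diameter from the nearest pair of seat edges (so the leg's bounding box is flush with the corner).

B is a spool: two coaxial disc flanges of radius 126 mm and thickness 10 mm, joined by a core cylinder of radius 24 mm and height 160 mm. The lower flange rests on z = 0 and the three cylinders share a vertical axis.

The spool is on top of the stool.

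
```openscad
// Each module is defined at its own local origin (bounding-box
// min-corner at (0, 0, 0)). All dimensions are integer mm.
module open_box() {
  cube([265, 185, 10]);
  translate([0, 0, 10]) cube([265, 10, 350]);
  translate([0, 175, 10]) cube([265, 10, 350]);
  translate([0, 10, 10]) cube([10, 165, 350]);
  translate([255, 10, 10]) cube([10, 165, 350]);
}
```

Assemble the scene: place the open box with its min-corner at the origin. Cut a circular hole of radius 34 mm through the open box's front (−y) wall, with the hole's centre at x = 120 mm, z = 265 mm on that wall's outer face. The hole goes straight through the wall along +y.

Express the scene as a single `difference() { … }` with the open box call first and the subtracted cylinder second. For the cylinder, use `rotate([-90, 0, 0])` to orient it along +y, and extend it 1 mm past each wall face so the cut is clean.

difference() {
  open_box();
  translate([120, -1, 265]) rotate([-90, 0, 0]) cylinder(h = 12, r = 34);
}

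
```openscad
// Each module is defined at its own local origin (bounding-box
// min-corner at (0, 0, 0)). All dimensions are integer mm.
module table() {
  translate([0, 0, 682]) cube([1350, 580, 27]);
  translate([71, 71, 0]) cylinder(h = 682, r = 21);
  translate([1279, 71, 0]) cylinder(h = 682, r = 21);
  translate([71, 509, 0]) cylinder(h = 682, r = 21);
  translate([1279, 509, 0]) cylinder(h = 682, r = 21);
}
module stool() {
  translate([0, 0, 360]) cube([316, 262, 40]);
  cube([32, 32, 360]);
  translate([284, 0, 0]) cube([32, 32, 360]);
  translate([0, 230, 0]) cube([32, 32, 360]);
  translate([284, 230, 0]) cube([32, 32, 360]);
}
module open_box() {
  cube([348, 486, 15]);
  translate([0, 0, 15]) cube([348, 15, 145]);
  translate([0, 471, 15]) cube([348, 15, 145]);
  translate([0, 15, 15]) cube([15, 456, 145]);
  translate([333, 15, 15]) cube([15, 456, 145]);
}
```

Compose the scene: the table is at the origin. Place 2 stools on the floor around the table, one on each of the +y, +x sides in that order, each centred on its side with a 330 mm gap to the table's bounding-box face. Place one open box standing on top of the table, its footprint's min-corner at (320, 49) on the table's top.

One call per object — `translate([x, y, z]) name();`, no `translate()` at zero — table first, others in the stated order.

table();
translate([517, 910, 0]) stool();
translate([1680, 159, 0]) stool();
translate([320, 49, 709]) open_box();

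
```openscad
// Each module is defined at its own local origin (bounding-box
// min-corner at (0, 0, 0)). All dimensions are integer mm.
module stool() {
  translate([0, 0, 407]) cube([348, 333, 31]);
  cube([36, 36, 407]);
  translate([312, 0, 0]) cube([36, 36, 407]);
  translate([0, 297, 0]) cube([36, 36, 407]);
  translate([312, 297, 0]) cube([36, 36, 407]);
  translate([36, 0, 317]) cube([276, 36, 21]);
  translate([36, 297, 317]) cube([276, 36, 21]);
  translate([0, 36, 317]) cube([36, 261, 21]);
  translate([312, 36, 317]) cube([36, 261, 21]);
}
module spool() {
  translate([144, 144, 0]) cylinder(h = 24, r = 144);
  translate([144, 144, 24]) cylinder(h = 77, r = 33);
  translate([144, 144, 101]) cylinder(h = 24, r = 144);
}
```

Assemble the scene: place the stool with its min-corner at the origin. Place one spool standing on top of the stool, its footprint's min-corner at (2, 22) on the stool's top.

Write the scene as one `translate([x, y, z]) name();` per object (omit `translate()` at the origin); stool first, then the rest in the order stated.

stool();
translate([2, 22, 438]) spool();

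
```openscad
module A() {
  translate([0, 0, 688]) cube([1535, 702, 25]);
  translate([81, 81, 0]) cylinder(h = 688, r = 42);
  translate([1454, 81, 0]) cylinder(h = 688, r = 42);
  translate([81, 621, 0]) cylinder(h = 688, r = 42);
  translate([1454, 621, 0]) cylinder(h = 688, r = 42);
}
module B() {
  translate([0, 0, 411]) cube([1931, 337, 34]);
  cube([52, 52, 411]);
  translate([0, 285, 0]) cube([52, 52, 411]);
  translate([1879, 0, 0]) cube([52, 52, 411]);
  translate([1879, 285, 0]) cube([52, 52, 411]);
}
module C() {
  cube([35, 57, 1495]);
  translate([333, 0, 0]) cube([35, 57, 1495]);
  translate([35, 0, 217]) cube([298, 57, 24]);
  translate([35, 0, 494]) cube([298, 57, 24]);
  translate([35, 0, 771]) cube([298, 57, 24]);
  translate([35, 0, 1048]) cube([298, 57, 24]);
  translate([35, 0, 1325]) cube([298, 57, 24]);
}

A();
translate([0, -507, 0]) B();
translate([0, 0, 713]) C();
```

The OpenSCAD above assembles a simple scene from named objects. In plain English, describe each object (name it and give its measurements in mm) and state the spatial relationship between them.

A is a table with a 1535×702 mm rectangular top, 25 mm thick, top surface at z = 713 mm, supported by four round legs of 84 mm diameter, each leg's bounding box inset 39 mm from the nearest pair of top edges, running from the floor.

B is a bench: a 1931×337 mm seat slab, 34 mm thick, top at z = 445 mm, on four 52×52 mm square legs flush with the seat corners and standing on z = 0.

C is a wooden ladder with two side rails of 35×57 mm section and 1495 mm height, set 368 mm apart overall. Between them run 5 rectangular rungs (57 mm deep, 24 mm thick), front faces flush with the rails' −y face. The bottom of the first rung is 217 mm above the floor and each subsequent rung is 277 mm higher than the one below.

The bench is on the floor beside the table on its −y side. The ladder is on top of the table.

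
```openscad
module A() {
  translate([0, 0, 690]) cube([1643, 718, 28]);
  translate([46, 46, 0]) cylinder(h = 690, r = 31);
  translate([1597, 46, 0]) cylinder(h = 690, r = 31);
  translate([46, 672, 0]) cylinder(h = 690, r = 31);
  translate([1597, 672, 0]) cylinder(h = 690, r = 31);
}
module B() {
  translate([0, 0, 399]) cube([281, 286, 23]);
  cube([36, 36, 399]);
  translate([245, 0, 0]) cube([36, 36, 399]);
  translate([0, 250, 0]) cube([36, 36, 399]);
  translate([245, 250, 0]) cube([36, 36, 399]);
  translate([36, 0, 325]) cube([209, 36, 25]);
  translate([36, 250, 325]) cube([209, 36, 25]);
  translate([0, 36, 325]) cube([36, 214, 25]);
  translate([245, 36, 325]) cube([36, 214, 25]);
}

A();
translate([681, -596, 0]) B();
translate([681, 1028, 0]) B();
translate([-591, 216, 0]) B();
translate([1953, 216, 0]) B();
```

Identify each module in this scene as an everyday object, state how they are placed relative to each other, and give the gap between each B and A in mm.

Each stool's nearest face is 310 mm from the table's bounding box.

A is a table. B is a stool. Four stools sit around the table at the −y, +y, −x, +x sides. The gap between each stool and the table is 310 mm.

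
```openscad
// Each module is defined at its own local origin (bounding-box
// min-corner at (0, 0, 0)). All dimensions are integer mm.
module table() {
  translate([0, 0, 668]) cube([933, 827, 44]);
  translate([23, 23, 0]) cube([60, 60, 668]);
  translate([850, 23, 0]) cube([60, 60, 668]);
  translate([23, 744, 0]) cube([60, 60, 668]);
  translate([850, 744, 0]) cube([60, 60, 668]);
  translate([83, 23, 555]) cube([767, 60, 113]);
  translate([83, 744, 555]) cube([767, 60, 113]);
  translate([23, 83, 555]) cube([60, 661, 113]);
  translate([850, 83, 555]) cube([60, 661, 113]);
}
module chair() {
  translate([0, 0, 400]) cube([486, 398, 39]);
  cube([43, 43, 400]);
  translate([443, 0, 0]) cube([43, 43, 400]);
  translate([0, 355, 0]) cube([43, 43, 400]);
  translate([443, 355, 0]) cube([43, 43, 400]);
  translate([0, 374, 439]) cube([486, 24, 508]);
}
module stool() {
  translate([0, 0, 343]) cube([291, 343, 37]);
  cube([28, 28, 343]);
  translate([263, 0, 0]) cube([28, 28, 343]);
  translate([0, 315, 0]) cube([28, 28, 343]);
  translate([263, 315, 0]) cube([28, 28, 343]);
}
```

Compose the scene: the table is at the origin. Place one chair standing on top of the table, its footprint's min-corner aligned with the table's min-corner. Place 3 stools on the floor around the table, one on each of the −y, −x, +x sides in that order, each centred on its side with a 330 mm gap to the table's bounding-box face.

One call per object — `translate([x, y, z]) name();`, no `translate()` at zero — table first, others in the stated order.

table();
translate([0, 0, 712]) chair();
translate([321, -673, 0]) stool();
translate([-621, 242, 0]) stool();
translate([1263, 242, 0]) stool();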